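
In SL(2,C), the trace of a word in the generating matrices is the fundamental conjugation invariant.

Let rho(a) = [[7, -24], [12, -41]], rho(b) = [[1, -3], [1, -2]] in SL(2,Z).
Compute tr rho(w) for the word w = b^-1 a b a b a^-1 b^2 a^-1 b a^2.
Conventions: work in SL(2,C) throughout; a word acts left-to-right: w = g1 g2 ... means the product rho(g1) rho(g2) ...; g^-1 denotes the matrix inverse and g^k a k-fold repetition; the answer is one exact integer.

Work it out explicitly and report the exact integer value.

144112775

rho(b^-1) = [[-2, 3], [-1, 1]]
... * rho(a) = [[7, -24], [12, -41]]  ->  [[22, -75], [5, -17]]
... * rho(b) = [[1, -3], [1, -2]]  ->  [[-53, 84], [-12, 19]]
... * rho(a) = [[7, -24], [12, -41]]  ->  [[637, -2172], [144, -491]]
... * rho(b) = [[1, -3], [1, -2]]  ->  [[-1535, 2433], [-347, 550]]
... * rho(a^-1) = [[-41, 24], [-12, 7]]  ->  [[33739, -19809], [7627, -4478]]
... * rho(b) = [[1, -3], [1, -2]]  ->  [[13930, -61599], [3149, -13925]]
... * rho(b) = [[1, -3], [1, -2]]  ->  [[-47669, 81408], [-10776, 18403]]
... * rho(a^-1) = [[-41, 24], [-12, 7]]  ->  [[977533, -574200], [220980, -129803]]
... * rho(b) = [[1, -3], [1, -2]]  ->  [[403333, -1784199], [91177, -403334]]
... * rho(a) = [[7, -24], [12, -41]]  ->  [[-18587057, 63472167], [-4201769, 14348446]]
... * rho(a) = [[7, -24], [12, -41]]  ->  [[631556605, -2156269479], [142768969, -487443830]]
tr = 631556605 + -487443830 = 144112775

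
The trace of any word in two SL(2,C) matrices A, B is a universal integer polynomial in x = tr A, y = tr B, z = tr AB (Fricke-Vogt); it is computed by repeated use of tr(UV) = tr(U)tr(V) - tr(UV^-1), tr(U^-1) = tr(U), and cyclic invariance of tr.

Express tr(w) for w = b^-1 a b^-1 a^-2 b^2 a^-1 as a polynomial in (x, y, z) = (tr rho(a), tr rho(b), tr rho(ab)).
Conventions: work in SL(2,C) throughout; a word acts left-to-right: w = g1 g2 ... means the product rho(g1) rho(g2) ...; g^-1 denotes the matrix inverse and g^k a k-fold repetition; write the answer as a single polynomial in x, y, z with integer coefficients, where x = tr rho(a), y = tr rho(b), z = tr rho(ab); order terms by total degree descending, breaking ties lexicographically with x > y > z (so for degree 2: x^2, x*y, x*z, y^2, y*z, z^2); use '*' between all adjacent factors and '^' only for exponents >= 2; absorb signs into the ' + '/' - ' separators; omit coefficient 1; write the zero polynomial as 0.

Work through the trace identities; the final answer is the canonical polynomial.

use: trace(a^-1 b) = trace(b) trace(a) - trace(b a) = x*y - z
trace(b a b) = trace(b) trace(a b) - trace(a) = y*z - x
trace(b a b a) = trace(a b) trace(a b) - trace(1)   [split at repeated a] = z^2 - 2
apply: trace(a^-1 b a b) = trace(b a b) trace(a) - trace(b a b a) = x*y*z - x^2 - z^2 + 2
apply: trace(a^-2 b a b) = trace(a^-1 b a b) trace(a) - trace(a^-1 b a b a) = x^2*y*z - x^3 - x*z^2 - y*z + 3*x
trace(a b^-1 a^-2 b) = trace(a^-2 b a) trace(b) - trace(a^-2 b a b) = -x^2*y*z + x^3 + x*y^2 + x*z^2 - 3*x
use: trace(b^2) = trace(b) trace(b) - trace(1) = y^2 - 2
apply: trace(b a^2 b) = trace(a) trace(b^2 a) - trace(b^2) = x*y*z - x^2 - y^2 + 2
use: trace(b a^2) = trace(a) trace(b a) - trace(b) = x*z - y
apply: trace(a b^3 a) = trace(b) trace(b a^2 b) - trace(b a^2) = x*y^2*z - x^2*y - y^3 - x*z + 3*y
use: trace(b a b a b) = trace(b) trace(a b a b) - trace(a b a) = y*z^2 - x*z - y
use: trace(a b^3 a b) = trace(b) trace(b a b a b) - trace(b a b a) = y^2*z^2 - x*y*z - y^2 - z^2 + 2
trace(b^2 a b^-1 a b) = trace(a b^3 a) trace(b) - trace(a b^3 a b) = x*y^3*z - x^2*y^2 - y^4 - y^2*z^2 + 4*y^2 + z^2 - 2
apply: trace(a^2 b a b) = trace(a) trace(b a b a) - trace(b a b) = x*z^2 - y*z - x
use: trace(a^2 b a) = trace(a) trace(a b a) - trace(a b) = x^2*z - x*y - z
trace(a b a b^2 a) = trace(b) trace(a^2 b a b) - trace(a^2 b a) = x*y*z^2 - x^2*z - y^2*z + z
trace(a b a b a b) = trace(b a b a) trace(b a) - trace(a b)   [split at repeated b] = z^3 - 3*z
trace(a b a b^2 a b) = trace(b) trace(a b a b a b) - trace(a b a b a) = y*z^3 - x*z^2 - 2*y*z + x
trace(b^2 a b^-1 a b a) = trace(a b a b^2 a) trace(b) - trace(a b a b^2 a b) = x*y^2*z^2 - x^2*y*z - y^3*z - y*z^3 + x*z^2 + 3*y*z - x
trace(a^-1 b^2 a b^-1 a b) = trace(b^2 a b^-1 a b) trace(a) - trace(b^2 a b^-1 a b a) = x^2*y^3*z - x^3*y^2 - x*y^4 - 2*x*y^2*z^2 + x^2*y*z + y^3*z + y*z^3 + 4*x*y^2 - 3*y*z - x
trace(b^2 a b^-1 a b^-1 a^-1) = trace(a^-1 b^2 a b^-1 a) trace(b) - trace(a^-1 b^2 a b^-1 a b) = -x^2*y^3*z + x^3*y^2 + x*y^4 + 2*x*y^2*z^2 - x^2*y*z - y^3*z - y*z^3 - 4*x*y^2 + 4*y*z + x
use: trace(b a b^-1 a) = trace(a b a) trace(b) - trace(a b a b) = x*y*z - y^2 - z^2 + 2
apply: trace(b^-1 a b^-1 a^-2 b^2 a) = trace(b^2 a b^-1 a b^-1 a^-1) trace(a) - trace(b^2 a b^-1 a b^-1) = -x^3*y^3*z + x^4*y^2 + x^2*y^4 + 2*x^2*y^2*z^2 - x^3*y*z - x*y^3*z - x*y*z^3 - 4*x^2*y^2 + 3*x*y*z + x^2 + y^2 + z^2 - 2
apply: trace(b^-1 a b^-1 a^-2 b^2 a^-1) = trace(b^-1 a b^-1 a^-2 b^2) trace(a) - trace(b^-1 a b^-1 a^-2 b^2 a) = x^3*y^3*z - x^4*y^2 - x^2*y^4 - 2*x^2*y^2*z^2 + x*y^3*z + x*y*z^3 + x^4 + 5*x^2*y^2 + x^2*z^2 - 3*x*y*z - 4*x^2 - y^2 - z^2 + 2

x^3*y^3*z - x^4*y^2 - x^2*y^4 - 2*x^2*y^2*z^2 + x*y^3*z + x*y*z^3 + x^4 + 5*x^2*y^2 + x^2*z^2 - 3*x*y*z - 4*x^2 - y^2 - z^2 + 2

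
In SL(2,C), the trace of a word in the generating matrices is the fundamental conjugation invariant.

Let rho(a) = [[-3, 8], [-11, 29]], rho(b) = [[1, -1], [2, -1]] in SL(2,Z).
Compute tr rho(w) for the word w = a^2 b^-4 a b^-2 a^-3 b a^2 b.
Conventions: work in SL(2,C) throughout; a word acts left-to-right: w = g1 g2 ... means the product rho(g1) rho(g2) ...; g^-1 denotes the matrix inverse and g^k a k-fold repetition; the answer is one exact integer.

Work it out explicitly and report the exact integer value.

674

rho(a) = [[-3, 8], [-11, 29]]
... * rho(a) = [[-3, 8], [-11, 29]]  ->  [[-79, 208], [-286, 753]]
... * rho(b^-1) = [[-1, 1], [-2, 1]]  ->  [[-337, 129], [-1220, 467]]
... * rho(b^-1) = [[-1, 1], [-2, 1]]  ->  [[79, -208], [286, -753]]
... * rho(b^-1) = [[-1, 1], [-2, 1]]  ->  [[337, -129], [1220, -467]]
... * rho(b^-1) = [[-1, 1], [-2, 1]]  ->  [[-79, 208], [-286, 753]]
... * rho(a) = [[-3, 8], [-11, 29]]  ->  [[-2051, 5400], [-7425, 19549]]
... * rho(b^-1) = [[-1, 1], [-2, 1]]  ->  [[-8749, 3349], [-31673, 12124]]
... * rho(b^-1) = [[-1, 1], [-2, 1]]  ->  [[2051, -5400], [7425, -19549]]
... * rho(a^-1) = [[29, -8], [11, -3]]  ->  [[79, -208], [286, -753]]
... * rho(a^-1) = [[29, -8], [11, -3]]  ->  [[3, -8], [11, -29]]
... * rho(a^-1) = [[29, -8], [11, -3]]  ->  [[-1, 0], [0, -1]]
... * rho(b) = [[1, -1], [2, -1]]  ->  [[-1, 1], [-2, 1]]
... * rho(a) = [[-3, 8], [-11, 29]]  ->  [[-8, 21], [-5, 13]]
... * rho(a) = [[-3, 8], [-11, 29]]  ->  [[-207, 545], [-128, 337]]
... * rho(b) = [[1, -1], [2, -1]]  ->  [[883, -338], [546, -209]]
tr = 883 + -209 = 674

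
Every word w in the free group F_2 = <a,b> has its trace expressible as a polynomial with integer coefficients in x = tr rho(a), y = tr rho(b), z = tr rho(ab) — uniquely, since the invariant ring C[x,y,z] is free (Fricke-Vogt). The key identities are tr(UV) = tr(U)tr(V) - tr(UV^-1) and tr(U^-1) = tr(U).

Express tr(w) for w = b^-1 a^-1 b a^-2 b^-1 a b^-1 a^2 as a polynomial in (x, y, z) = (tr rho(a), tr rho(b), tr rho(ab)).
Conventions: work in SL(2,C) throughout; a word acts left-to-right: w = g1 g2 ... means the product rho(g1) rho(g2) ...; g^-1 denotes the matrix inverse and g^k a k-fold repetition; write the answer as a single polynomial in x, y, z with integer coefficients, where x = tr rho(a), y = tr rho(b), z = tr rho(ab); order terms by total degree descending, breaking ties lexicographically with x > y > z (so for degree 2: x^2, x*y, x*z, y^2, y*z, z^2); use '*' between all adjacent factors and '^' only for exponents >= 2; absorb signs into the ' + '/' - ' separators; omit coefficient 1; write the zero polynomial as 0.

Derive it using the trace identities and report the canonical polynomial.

x^5*y^3*z - x^6*y^2 - x^4*y^4 - 3*x^4*y^2*z^2 + 2*x^5*y*z + x^3*y^3*z + 3*x^3*y*z^3 + 5*x^4*y^2 - x^4*z^2 + x^2*y^4 + x^2*y^2*z^2 - x^2*z^4 - 9*x^3*y*z - x*y^3*z - x*y*z^3 - 4*x^2*y^2 + 4*x^2*z^2 + 4*x*y*z + y^2 - 2

trace(a^2) = trace(a) * trace(a) - trace(1)   [square of a] = x^2 - 2
reduce: trace(a^2 b) = trace(a) * trace(b a) - trace(b)   [square of a] = x*z - y
trace(a^2 b^-1) = trace(a^2) * trace(b) - trace(a^2 b)   [inverse elimination on b] = x^2*y - x*z - y
so trace(b^-1 a^2 b^-1) = trace(a^2 b^-1) * trace(b) - trace(a^2)   [inverse elimination on b] = x^2*y^2 - x*y*z - x^2 - y^2 + 2
reduce: trace(a b a^2) = trace(a) * trace(a b a) - trace(a b)   [square of a] = x^2*z - x*y - z
trace(b a b a) = trace(a b) * trace(a b) - trace(1)   [split at a repeated a] = z^2 - 2
so trace(b a b) = trace(b) * trace(a b) - trace(a)   [square of b] = y*z - x
trace(a b a^2 b) = trace(a) * trace(b a b a) - trace(b a b)   [square of a] = x*z^2 - y*z - x
trace(a b^-1 a b a) = trace(a b a^2) * trace(b) - trace(a b a^2 b)   [inverse elimination on b] = x^2*y*z - x*y^2 - x*z^2 + x
trace(a b a b a b) = trace(b a) * trace(b a b a) - trace(b^-1 a^-1)   [split at a repeated b] = z^3 - 3*z
trace(a b^-1 a b a b) = trace(a b a b a) * trace(b) - trace(a b a b a b)   [inverse elimination on b] = x*y*z^2 - y^2*z - z^3 - x*y + 3*z
reduce: trace(b a b^-1 a b^-1 a) = trace(a b^-1 a b a) * trace(b) - trace(a b^-1 a b a b)   [inverse elimination on b] = x^2*y^2*z - x*y^3 - 2*x*y*z^2 + y^2*z + z^3 + 2*x*y - 3*z
so trace(a^3) = trace(a) * trace(a^2) - trace(a)   [square of a] = x^3 - 3*x
trace(b^2 a^3) = trace(b) * trace(a^3 b) - trace(a^3)   [square of b] = x^2*y*z - x^3 - x*y^2 - y*z + 3*x
trace(b^2 a^2) = trace(b) * trace(a^2 b) - trace(a^2)   [square of b] = x*y*z - x^2 - y^2 + 2
trace(b a^4 b) = trace(a) * trace(b^2 a^3) - trace(b^2 a^2)   [square of a] = x^3*y*z - x^4 - x^2*y^2 - 2*x*y*z + 4*x^2 + y^2 - 2
trace(a^2 b a b a) = trace(a) * trace(a b a b a) - trace(a b a b)   [square of a] = x^2*z^2 - x*y*z - x^2 - z^2 + 2
reduce: trace(b a^4 b a) = trace(a) * trace(a^2 b a b a) - trace(a^2 b a b)   [square of a] = x^3*z^2 - x^2*y*z - x^3 - 2*x*z^2 + y*z + 3*x
trace(a^2 b a^-1 b a^2) = trace(b a^4 b) * trace(a) - trace(b a^4 b a)   [inverse elimination on a] = x^4*y*z - x^5 - x^3*y^2 - x^3*z^2 - x^2*y*z + 5*x^3 + x*y^2 + 2*x*z^2 - y*z - 5*x
reduce: trace(a^2 b a^2 b) = trace(a) * trace(b a^2 b a) - trace(b a^2 b)   [square of a] = x^2*z^2 - 2*x*y*z + y^2 - 2
so trace(a^2 b a^2) = trace(a) * trace(a^2 b a) - trace(a^2 b)   [square of a] = x^3*z - x^2*y - 2*x*z + y
so trace(b a^2 b a^2 b) = trace(b) * trace(a^2 b a^2 b) - trace(a^2 b a^2)   [square of b] = x^2*y*z^2 - x^3*z - 2*x*y^2*z + x^2*y + y^3 + 2*x*z - 3*y
trace(b a b a b) = trace(b) * trace(a b a b) - trace(a b a)   [square of b] = y*z^2 - x*z - y
trace(b a^2 b a b a) = trace(a) * trace(b a b a b a) - trace(b a b a b)   [square of a] = x*z^3 - y*z^2 - 2*x*z + y
trace(b a b^2) = trace(b) * trace(b a b) - trace(b a)   [square of b] = y^2*z - x*y - z
reduce: trace(b a^2 b a b) = trace(a) * trace(b a b^2 a) - trace(b a b^2)   [square of a] = x*y*z^2 - x^2*z - y^2*z + z
so trace(b a^2 b a^2 b a) = trace(a) * trace(b a^2 b a b a) - trace(b a^2 b a b)   [square of a] = x^2*z^3 - 2*x*y*z^2 - x^2*z + y^2*z + x*y - z
trace(a^2 b a^-1 b a^2 b) = trace(b a^2 b a^2 b) * trace(a) - trace(b a^2 b a^2 b a)   [inverse elimination on a] = x^3*y*z^2 - x^4*z - 2*x^2*y^2*z - x^2*z^3 + x^3*y + x*y^3 + 2*x*y*z^2 + 3*x^2*z - y^2*z - 4*x*y + z
trace(a b^-1 a^2 b a^-1 b a) = trace(a^2 b a^-1 b a^2) * trace(b) - trace(a^2 b a^-1 b a^2 b)   [inverse elimination on b] = x^4*y^2*z - x^5*y - x^3*y^3 - 2*x^3*y*z^2 + x^4*z + x^2*y^2*z + x^2*z^3 + 4*x^3*y - 3*x^2*z - x*y - z
so trace(a b^2 a b a) = trace(b) * trace(a b a^2 b) - trace(a b a^2)   [square of b] = x*y*z^2 - x^2*z - y^2*z + z
reduce: trace(b a b a^3 b) = trace(a) * trace(a b^2 a b a) - trace(a b^2 a b)   [square of a] = x^2*y*z^2 - x^3*z - x*y^2*z - y*z^2 + 2*x*z + y
so trace(b a b a^3 b a) = trace(a) * trace(a b a b a b a) - trace(a b a b a b)   [square of a] = x^2*z^3 - x*y*z^2 - 2*x^2*z - z^3 + x*y + 3*z
trace(a^2 b a^-1 b a b a) = trace(b a b a^3 b) * trace(a) - trace(b a b a^3 b a)   [inverse elimination on a] = x^3*y*z^2 - x^4*z - x^2*y^2*z - x^2*z^3 + 4*x^2*z + z^3 - 3*z
trace(b^2 a b a b a) = trace(b) * trace(a b a b a b) - trace(a b a b a)   [square of b] = y*z^3 - x*z^2 - 2*y*z + x
trace(b^2 a b a b) = trace(b) * trace(b a b a b) - trace(b a b a)   [square of b] = y^2*z^2 - x*y*z - y^2 - z^2 + 2
so trace(b a b a b a^2 b) = trace(a) * trace(b^2 a b a b a) - trace(b^2 a b a b)   [square of a] = x*y*z^3 - x^2*z^2 - y^2*z^2 - x*y*z + x^2 + y^2 + z^2 - 2
trace(b a b a b a b a) = trace(b a b a b a) * trace(b a) - trace(a b a b)   [split at a repeated b] = z^4 - 4*z^2 + 2
reduce: trace(b a b a b a^2 b a) = trace(a) * trace(b a b a b a b a) - trace(b a b a b a b)   [square of a] = x*z^4 - y*z^3 - 3*x*z^2 + 2*y*z + x
trace(a^2 b a^-1 b a b a b) = trace(b a b a b a^2 b) * trace(a) - trace(b a b a b a^2 b a)   [inverse elimination on a] = x^2*y*z^3 - x^3*z^2 - x*y^2*z^2 - x*z^4 - x^2*y*z + y*z^3 + x^3 + x*y^2 + 4*x*z^2 - 2*y*z - 3*x
trace(a b^-1 a^2 b a^-1 b a b) = trace(a^2 b a^-1 b a b a) * trace(b) - trace(a^2 b a^-1 b a b a b)   [inverse elimination on b] = x^3*y^2*z^2 - x^4*y*z - x^2*y^3*z - 2*x^2*y*z^3 + x^3*z^2 + x*y^2*z^2 + x*z^4 + 5*x^2*y*z - x^3 - x*y^2 - 4*x*z^2 - y*z + 3*x
so trace(a^-1 b a b^-1 a b^-1 a^2 b) = trace(a b^-1 a^2 b a^-1 b a) * trace(b) - trace(a b^-1 a^2 b a^-1 b a b)   [inverse elimination on b] = x^4*y^3*z - x^5*y^2 - x^3*y^4 - 3*x^3*y^2*z^2 + 2*x^4*y*z + 2*x^2*y^3*z + 3*x^2*y*z^3 + 4*x^3*y^2 - x^3*z^2 - x*y^2*z^2 - x*z^4 - 8*x^2*y*z + x^3 + 4*x*z^2 - 3*x
so trace(b^-1 a b^-1 a^2 b^-1 a^-1 b a) = trace(a^-1 b a b^-1 a b^-1 a^2) * trace(b) - trace(a^-1 b a b^-1 a b^-1 a^2 b)   [inverse elimination on b] = -x^4*y^3*z + x^5*y^2 + x^3*y^4 + 3*x^3*y^2*z^2 - 2*x^4*y*z - x^2*y^3*z - 3*x^2*y*z^3 - 4*x^3*y^2 + x^3*z^2 - x*y^4 - x*y^2*z^2 + x*z^4 + 8*x^2*y*z + y^3*z + y*z^3 - x^3 + 2*x*y^2 - 4*x*z^2 - 3*y*z + 3*x
so trace(a^-1 b^-1 a b^-1 a^2 b^-1 a^-1 b) = trace(b^-1 a b^-1 a^2 b^-1 a^-1 b) * trace(a) - trace(b^-1 a b^-1 a^2 b^-1 a^-1 b a)   [inverse elimination on a] = x^4*y^3*z - x^5*y^2 - x^3*y^4 - 3*x^3*y^2*z^2 + 2*x^4*y*z + x^2*y^3*z + 3*x^2*y*z^3 + 5*x^3*y^2 - x^3*z^2 + x*y^4 + x*y^2*z^2 - x*z^4 - 9*x^2*y*z - y^3*z - y*z^3 - 3*x*y^2 + 4*x*z^2 + 3*y*z - x
so trace(b^-1 a^-1 b a^-2 b^-1 a b^-1 a^2) = trace(a^-1 b^-1 a b^-1 a^2 b^-1 a^-1 b) * trace(a) - trace(a^-1 b^-1 a b^-1 a^2 b^-1 a^-1 b a)   [inverse elimination on a] = x^5*y^3*z - x^6*y^2 - x^4*y^4 - 3*x^4*y^2*z^2 + 2*x^5*y*z + x^3*y^3*z + 3*x^3*y*z^3 + 5*x^4*y^2 - x^4*z^2 + x^2*y^4 + x^2*y^2*z^2 - x^2*z^4 - 9*x^3*y*z - x*y^3*z - x*y*z^3 - 4*x^2*y^2 + 4*x^2*z^2 + 4*x*y*z + y^2 - 2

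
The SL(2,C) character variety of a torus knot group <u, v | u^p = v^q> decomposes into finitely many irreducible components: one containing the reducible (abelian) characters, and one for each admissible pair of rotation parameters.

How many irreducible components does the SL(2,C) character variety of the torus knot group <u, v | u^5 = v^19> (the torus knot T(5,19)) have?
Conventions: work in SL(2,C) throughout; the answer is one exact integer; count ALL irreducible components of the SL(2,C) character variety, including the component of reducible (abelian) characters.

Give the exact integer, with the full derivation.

In the torus knot group T(5,19), u^5 = v^19 is central, so an irreducible representation sends it to +I or -I (Schur).
On an irreducible component, tr(u) is locked at 2*cos(pi*alpha/5) for some alpha in 1..4, and tr(v) at 2*cos(pi*beta/19) for some beta in 1..18.
u^5 = (-1)^alpha I and v^19 = (-1)^beta I must agree, so alpha and beta have equal parity.
Counting: 2 odd alphas x 9 odd betas + 2 even alphas x 9 even betas = 18 + 18 = 36.
That is 36 components of irreducible characters, and with the reducible (abelian) component the total is 37.

37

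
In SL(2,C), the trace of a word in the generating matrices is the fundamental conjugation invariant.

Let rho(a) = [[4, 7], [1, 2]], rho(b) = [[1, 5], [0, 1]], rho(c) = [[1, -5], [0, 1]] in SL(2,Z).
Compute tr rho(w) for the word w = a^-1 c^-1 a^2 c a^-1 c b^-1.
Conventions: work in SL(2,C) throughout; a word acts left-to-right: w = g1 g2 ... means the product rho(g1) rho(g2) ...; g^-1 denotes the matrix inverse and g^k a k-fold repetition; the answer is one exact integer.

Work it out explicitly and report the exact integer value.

rho(a^-1) = [[2, -7], [-1, 4]]
... * rho(c^-1) = [[1, 5], [0, 1]]  ->  [[2, 3], [-1, -1]]
... * rho(a) = [[4, 7], [1, 2]]  ->  [[11, 20], [-5, -9]]
... * rho(a) = [[4, 7], [1, 2]]  ->  [[64, 117], [-29, -53]]
... * rho(c) = [[1, -5], [0, 1]]  ->  [[64, -203], [-29, 92]]
... * rho(a^-1) = [[2, -7], [-1, 4]]  ->  [[331, -1260], [-150, 571]]
... * rho(c) = [[1, -5], [0, 1]]  ->  [[331, -2915], [-150, 1321]]
... * rho(b^-1) = [[1, -5], [0, 1]]  ->  [[331, -4570], [-150, 2071]]
tr = 331 + 2071 = 2402

2402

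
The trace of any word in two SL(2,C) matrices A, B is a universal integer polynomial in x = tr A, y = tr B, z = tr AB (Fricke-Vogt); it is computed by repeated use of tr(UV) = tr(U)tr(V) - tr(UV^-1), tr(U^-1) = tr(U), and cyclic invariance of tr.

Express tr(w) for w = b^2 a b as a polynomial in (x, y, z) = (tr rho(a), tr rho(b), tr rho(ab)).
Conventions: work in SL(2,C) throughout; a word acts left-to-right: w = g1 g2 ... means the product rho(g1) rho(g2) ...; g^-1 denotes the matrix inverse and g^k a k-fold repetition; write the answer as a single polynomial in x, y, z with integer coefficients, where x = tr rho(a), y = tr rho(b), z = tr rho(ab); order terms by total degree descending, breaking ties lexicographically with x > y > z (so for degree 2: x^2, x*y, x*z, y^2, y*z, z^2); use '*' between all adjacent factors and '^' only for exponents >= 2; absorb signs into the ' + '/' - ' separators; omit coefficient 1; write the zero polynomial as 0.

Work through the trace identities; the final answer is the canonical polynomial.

tr(b a b) = tr(b) tr(a b) - tr(a)   [square of b] = y*z - x
tr(b^2 a b) = tr(b) tr(b a b) - tr(b a)   [square of b] = y^2*z - x*y - z

y^2*z - x*y - z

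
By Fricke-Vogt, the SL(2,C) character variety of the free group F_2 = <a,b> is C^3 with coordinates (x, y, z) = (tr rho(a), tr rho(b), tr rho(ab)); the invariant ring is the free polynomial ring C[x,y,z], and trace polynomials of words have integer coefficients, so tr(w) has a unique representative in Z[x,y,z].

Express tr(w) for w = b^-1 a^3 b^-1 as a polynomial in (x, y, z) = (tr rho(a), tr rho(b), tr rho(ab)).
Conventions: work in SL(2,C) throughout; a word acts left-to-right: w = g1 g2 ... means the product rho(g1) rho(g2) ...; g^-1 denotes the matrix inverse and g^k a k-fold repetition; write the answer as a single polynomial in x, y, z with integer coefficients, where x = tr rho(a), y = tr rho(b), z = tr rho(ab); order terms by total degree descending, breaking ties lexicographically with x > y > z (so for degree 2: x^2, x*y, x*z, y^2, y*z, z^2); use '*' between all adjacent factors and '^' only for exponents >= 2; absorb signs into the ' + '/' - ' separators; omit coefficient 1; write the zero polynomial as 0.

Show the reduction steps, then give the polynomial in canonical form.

x^3*y^2 - x^2*y*z - x^3 - 2*x*y^2 + y*z + 3*x

trace(a^2) = trace(a) trace(a) - trace(1)   [square of a] = x^2 - 2
trace(a^3) = trace(a) trace(a^2) - trace(a)   [square of a] = x^3 - 3*x
so trace(a b a) = trace(a) trace(b a) - trace(b)   [square of a] = x*z - y
so trace(a^3 b) = trace(a) trace(a b a) - trace(a b)   [square of a] = x^2*z - x*y - z
reduce: trace(a^3 b^-1) = trace(a^3) trace(b) - trace(a^3 b)   [inverse elimination on b] = x^3*y - x^2*z - 2*x*y + z
so trace(b^-1 a^3 b^-1) = trace(a^3 b^-1) trace(b) - trace(a^3)   [inverse elimination on b] = x^3*y^2 - x^2*y*z - x^3 - 2*x*y^2 + y*z + 3*x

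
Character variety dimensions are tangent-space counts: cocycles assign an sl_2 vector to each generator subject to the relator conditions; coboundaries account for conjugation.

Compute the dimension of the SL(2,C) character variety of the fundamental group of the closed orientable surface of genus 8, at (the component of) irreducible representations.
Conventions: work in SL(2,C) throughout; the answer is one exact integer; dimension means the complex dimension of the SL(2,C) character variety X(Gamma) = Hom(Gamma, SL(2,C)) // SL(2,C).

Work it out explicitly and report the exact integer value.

42

pi_1 of the closed genus-8 surface has 16 generators bound by the single product-of-commutators relator.
Before the relator condition, cocycle space has dim 3*16 = 48.
H^2 = coker(d_2) is dual to H^0 = 0 at irreducible rho (Poincare duality), so d_2 is onto: dim Z^1 = 45.
As always at irreducible rho, dim B^1 = 3.
Hence dim X = 45 - 3 = 42.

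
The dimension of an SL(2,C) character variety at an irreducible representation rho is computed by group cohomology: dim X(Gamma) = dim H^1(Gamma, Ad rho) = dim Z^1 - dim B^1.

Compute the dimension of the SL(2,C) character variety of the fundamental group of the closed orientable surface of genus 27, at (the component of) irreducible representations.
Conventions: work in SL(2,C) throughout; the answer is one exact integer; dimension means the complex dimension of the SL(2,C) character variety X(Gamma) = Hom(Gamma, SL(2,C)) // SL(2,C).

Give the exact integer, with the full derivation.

156

The genus-27 surface group: 2g = 54 generators, one relator prod [a_i, b_i].
Unconstrained cocycle data is one sl_2 vector per generator (162 dimensions), cut by the relator condition d_2(z) = 0.
H^2 = coker(d_2) is dual to H^0 = 0 at irreducible rho (Poincare duality), so d_2 is onto: dim Z^1 = 159.
dim B^1 = 3 (coboundaries, injective at irreducible rho).
dim X = dim H^1 = 159 - 3 = 156.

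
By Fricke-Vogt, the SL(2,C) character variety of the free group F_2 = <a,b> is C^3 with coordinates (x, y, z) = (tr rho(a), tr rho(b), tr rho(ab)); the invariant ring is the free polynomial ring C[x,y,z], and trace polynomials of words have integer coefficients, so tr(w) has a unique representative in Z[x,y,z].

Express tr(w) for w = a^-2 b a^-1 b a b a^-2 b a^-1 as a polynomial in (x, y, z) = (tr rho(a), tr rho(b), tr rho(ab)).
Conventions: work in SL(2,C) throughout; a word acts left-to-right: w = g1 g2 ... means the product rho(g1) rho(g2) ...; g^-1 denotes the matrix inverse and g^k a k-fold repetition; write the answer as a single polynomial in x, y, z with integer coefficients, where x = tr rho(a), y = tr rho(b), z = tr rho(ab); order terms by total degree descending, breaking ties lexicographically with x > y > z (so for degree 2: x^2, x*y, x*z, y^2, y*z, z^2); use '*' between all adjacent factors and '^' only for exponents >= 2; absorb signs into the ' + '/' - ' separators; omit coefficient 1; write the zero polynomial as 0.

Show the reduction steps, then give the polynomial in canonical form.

tr(a b^2) = tr(b)*tr(a b) - tr(a)   [square of b] = y*z - x
reduce: tr(b^2 a b) = tr(b)*tr(a b^2) - tr(a b)   [square of b] = y^2*z - x*y - z
tr(b^2 a b^2) = tr(b)*tr(b^2 a b) - tr(b^2 a)   [square of b] = y^3*z - x*y^2 - 2*y*z + x
tr(a b a b) = tr(b a)*tr(b a) - tr(1)   [split at a repeated b] = z^2 - 2
reduce: tr(a b a) = tr(a)*tr(b a) - tr(b)   [square of a] = x*z - y
tr(a b^2 a b) = tr(b)*tr(a b a b) - tr(a b a)   [square of b] = y*z^2 - x*z - y
tr(a^2) = tr(a)*tr(a) - tr(1)   [square of a] = x^2 - 2
tr(a b^2 a) = tr(b)*tr(a^2 b) - tr(a^2)   [square of b] = x*y*z - x^2 - y^2 + 2
so tr(b^2 a b^2 a) = tr(b)*tr(a b^2 a b) - tr(a b^2 a)   [square of b] = y^2*z^2 - 2*x*y*z + x^2 - 2
reduce: tr(b a b^2 a^-1 b) = tr(b^2 a b^2)*tr(a) - tr(b^2 a b^2 a)   [inverse elimination on a] = x*y^3*z - x^2*y^2 - y^2*z^2 + 2
tr(b a b a b^2) = tr(b)*tr(b a b a b) - tr(b a b a)   [square of b] = y^2*z^2 - x*y*z - y^2 - z^2 + 2
reduce: tr(a b a b a b) = tr(b a b a)*tr(b a) - tr(a b)   [split at a repeated b] = z^3 - 3*z
tr(a b a b a) = tr(a)*tr(b a b a) - tr(b a b)   [square of a] = x*z^2 - y*z - x
so tr(b a b a b^2 a) = tr(b)*tr(a b a b a b) - tr(a b a b a)   [square of b] = y*z^3 - x*z^2 - 2*y*z + x
so tr(b a b^2 a^-1 b a) = tr(b a b a b^2)*tr(a) - tr(b a b a b^2 a)   [inverse elimination on a] = x*y^2*z^2 - x^2*y*z - y*z^3 - x*y^2 + 2*y*z + x
tr(b a^-1 b a^-1 b a b) = tr(b a b^2 a^-1 b)*tr(a) - tr(b a b^2 a^-1 b a)   [inverse elimination on a] = x^2*y^3*z - x^3*y^2 - 2*x*y^2*z^2 + x^2*y*z + y*z^3 + x*y^2 - 2*y*z + x
tr(b a b a b a^-1 b) = tr(b^2 a b a b)*tr(a) - tr(b^2 a b a b a)   [inverse elimination on a] = x*y^2*z^2 - x^2*y*z - y*z^3 - x*y^2 + 2*y*z + x
tr(b a b a b a b a) = tr(a b a b a b)*tr(a b) - tr(b a b a)   [split at a repeated a] = z^4 - 4*z^2 + 2
reduce: tr(b a b a b a^-1 b a) = tr(b a b a b a b)*tr(a) - tr(b a b a b a b a)   [inverse elimination on a] = x*y*z^3 - x^2*z^2 - z^4 - 2*x*y*z + x^2 + 4*z^2 - 2
reduce: tr(b a^-1 b a^-1 b a b a) = tr(b a b a b a^-1 b)*tr(a) - tr(b a b a b a^-1 b a)   [inverse elimination on a] = x^2*y^2*z^2 - x^3*y*z - 2*x*y*z^3 - x^2*y^2 + x^2*z^2 + z^4 + 4*x*y*z - 4*z^2 + 2
so tr(b a^-1 b a b a^-1 b a^-1) = tr(b a^-1 b a^-1 b a b)*tr(a) - tr(b a^-1 b a^-1 b a b a)   [inverse elimination on a] = x^3*y^3*z - x^4*y^2 - 3*x^2*y^2*z^2 + 2*x^3*y*z + 3*x*y*z^3 + 2*x^2*y^2 - x^2*z^2 - z^4 - 6*x*y*z + x^2 + 4*z^2 - 2
tr(b^2 a^-1 b a b) = tr(b a b^3)*tr(a) - tr(b a b^3 a)   [inverse elimination on a] = x*y^3*z - x^2*y^2 - y^2*z^2 - x*y*z + x^2 + y^2 + z^2 - 2
tr(b a^-1 b a b a^-1 b) = tr(b^2 a^-1 b a b)*tr(a) - tr(b^2 a^-1 b a b a)   [inverse elimination on a] = x^2*y^3*z - x^3*y^2 - 2*x*y^2*z^2 + y*z^3 + x^3 + 2*x*y^2 + x*z^2 - 2*y*z - 3*x
tr(a^-1 b a^-1 b a b a^-1 b a^-1) = tr(b a^-1 b a b a^-1 b a^-1)*tr(a) - tr(b a^-1 b a b a^-1 b)   [inverse elimination on a] = x^4*y^3*z - x^5*y^2 - 3*x^3*y^2*z^2 + 2*x^4*y*z - x^2*y^3*z + 3*x^2*y*z^3 + 3*x^3*y^2 - x^3*z^2 + 2*x*y^2*z^2 - x*z^4 - 6*x^2*y*z - y*z^3 - 2*x*y^2 + 3*x*z^2 + 2*y*z + x
tr(a^-1 b a^-3 b a^-1 b a b) = tr(a^-1 b a^-1 b a b a^-1 b a^-1)*tr(a) - tr(a^-1 b a^-1 b a b a^-1 b)   [inverse elimination on a] = x^5*y^3*z - x^6*y^2 - 3*x^4*y^2*z^2 + 2*x^5*y*z - 2*x^3*y^3*z + 3*x^3*y*z^3 + 4*x^4*y^2 - x^4*z^2 + 5*x^2*y^2*z^2 - x^2*z^4 - 8*x^3*y*z - 4*x*y*z^3 - 4*x^2*y^2 + 4*x^2*z^2 + z^4 + 8*x*y*z - 4*z^2 + 2
reduce: tr(b a b^2 a^-2 b) = tr(a^-1 b^2 a b^2)*tr(a) - tr(a^-1 b^2 a b^2 a)   [inverse elimination on a] = x^2*y^3*z - x^3*y^2 - x*y^2*z^2 - y^3*z + x*y^2 + 2*y*z + x
tr(b a b^2 a^-2 b a) = tr(a^-1 b a b a b^2)*tr(a) - tr(a^-1 b a b a b^2 a)   [inverse elimination on a] = x^2*y^2*z^2 - x^3*y*z - x*y*z^3 - x^2*y^2 - y^2*z^2 + 3*x*y*z + x^2 + y^2 + z^2 - 2
so tr(a^-2 b a^-1 b a b^2) = tr(b a b^2 a^-2 b)*tr(a) - tr(b a b^2 a^-2 b a)   [inverse elimination on a] = x^3*y^3*z - x^4*y^2 - 2*x^2*y^2*z^2 + x^3*y*z - x*y^3*z + x*y*z^3 + 2*x^2*y^2 + y^2*z^2 - x*y*z - y^2 - z^2 + 2
reduce: tr(b a^-3 b a^-1 b a b) = tr(a^-2 b a^-1 b a b^2)*tr(a) - tr(a^-2 b a^-1 b a b^2 a)   [inverse elimination on a] = x^4*y^3*z - x^5*y^2 - 2*x^3*y^2*z^2 + x^4*y*z - 2*x^2*y^3*z + x^2*y*z^3 + 3*x^3*y^2 + 3*x*y^2*z^2 - 2*x^2*y*z - y*z^3 - 2*x*y^2 - x*z^2 + 2*y*z + x
tr(a^-2 b a^-1 b a b a^-2 b a^-1) = tr(a^-1 b a^-3 b a^-1 b a b)*tr(a) - tr(a^-1 b a^-3 b a^-1 b a b a)   [inverse elimination on a] = x^6*y^3*z - x^7*y^2 - 3*x^5*y^2*z^2 + 2*x^6*y*z - 3*x^4*y^3*z + 3*x^4*y*z^3 + 5*x^5*y^2 - x^5*z^2 + 7*x^3*y^2*z^2 - x^3*z^4 - 9*x^4*y*z + 2*x^2*y^3*z - 5*x^2*y*z^3 - 7*x^3*y^2 + 4*x^3*z^2 - 3*x*y^2*z^2 + x*z^4 + 10*x^2*y*z + y*z^3 + 2*x*y^2 - 3*x*z^2 - 2*y*z + x

x^6*y^3*z - x^7*y^2 - 3*x^5*y^2*z^2 + 2*x^6*y*z - 3*x^4*y^3*z + 3*x^4*y*z^3 + 5*x^5*y^2 - x^5*z^2 + 7*x^3*y^2*z^2 - x^3*z^4 - 9*x^4*y*z + 2*x^2*y^3*z - 5*x^2*y*z^3 - 7*x^3*y^2 + 4*x^3*z^2 - 3*x*y^2*z^2 + x*z^4 + 10*x^2*y*z + y*z^3 + 2*x*y^2 - 3*x*z^2 - 2*y*z + x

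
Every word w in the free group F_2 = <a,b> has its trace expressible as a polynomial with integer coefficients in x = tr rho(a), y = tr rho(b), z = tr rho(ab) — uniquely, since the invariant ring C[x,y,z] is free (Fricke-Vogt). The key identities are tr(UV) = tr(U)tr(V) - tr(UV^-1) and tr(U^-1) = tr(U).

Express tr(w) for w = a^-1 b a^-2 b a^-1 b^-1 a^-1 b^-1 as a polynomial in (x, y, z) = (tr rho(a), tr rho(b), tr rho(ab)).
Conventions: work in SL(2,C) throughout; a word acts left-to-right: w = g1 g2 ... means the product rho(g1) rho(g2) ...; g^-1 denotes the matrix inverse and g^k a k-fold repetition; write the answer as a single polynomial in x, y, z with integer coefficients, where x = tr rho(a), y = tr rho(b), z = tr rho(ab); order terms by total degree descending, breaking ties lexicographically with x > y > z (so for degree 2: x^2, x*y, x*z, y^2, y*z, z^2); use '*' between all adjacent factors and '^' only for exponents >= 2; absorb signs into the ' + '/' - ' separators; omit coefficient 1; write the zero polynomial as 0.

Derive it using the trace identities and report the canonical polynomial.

x^3*y^2*z^2 - x^2*y^3*z - 2*x^2*y*z^3 - x^3*y^2 + x*z^4 + 4*x^2*y*z + y^3*z + y*z^3 + x*y^2 - 3*x*z^2 - 4*y*z + x

trace(a^-1) = trace(a) = x
trace(a^-2) = trace(a^-1) trace(a) - trace(1) = x^2 - 2
trace(a^-1 b) = trace(b) trace(a) - trace(b a) = x*y - z
and trace(b a b) = trace(b) trace(a b) - trace(a) = y*z - x
trace(b a b a) = trace(b a) trace(b a) - trace(1)   [split at repeated b] = z^2 - 2
and trace(a^-1 b a b) = trace(b a b) trace(a) - trace(b a b a) = x*y*z - x^2 - z^2 + 2
and trace(a^-2 b a b) = trace(a^-1 b a b) trace(a) - trace(a^-1 b a b a) = x^2*y*z - x^3 - x*z^2 - y*z + 3*x
next, trace(b^-1 a^-2 b a) = trace(a^-2 b a) trace(b) - trace(a^-2 b a b) = -x^2*y*z + x^3 + x*y^2 + x*z^2 - 3*x
trace(a^-2 b a^-1 b^-1) = trace(b^-1 a^-2 b) trace(a) - trace(b^-1 a^-2 b a) = x^2*y*z - x*y^2 - x*z^2 + x
trace(b^-1 a b a^-1) = trace(a b a^-1) trace(b) - trace(a b a^-1 b) = -x*y*z + x^2 + y^2 + z^2 - 2
next, trace(a^2 b) = trace(a) trace(b a) - trace(b) = x*z - y
trace(a b^2 a) = trace(b) trace(a^2 b) - trace(a^2) = x*y*z - x^2 - y^2 + 2
next, trace(a b^2 a b) = trace(b) trace(a b a b) - trace(a b a) = y*z^2 - x*z - y
trace(b a b^-1 a b) = trace(a b^2 a) trace(b) - trace(a b^2 a b) = x*y^2*z - x^2*y - y^3 - y*z^2 + x*z + 3*y
trace(a b a b a) = trace(a) trace(b a b a) - trace(b a b) = x*z^2 - y*z - x
next, trace(a b a b a b) = trace(a b) trace(a b a b) - trace(a^-1 b^-1)   [split at repeated a] = z^3 - 3*z
trace(b a b^-1 a b a) = trace(a b a b a) trace(b) - trace(a b a b a b) = x*y*z^2 - y^2*z - z^3 - x*y + 3*z
next, trace(b^-1 a b a^-1 b a) = trace(b a b^-1 a b) trace(a) - trace(b a b^-1 a b a) = x^2*y^2*z - x^3*y - x*y^3 - 2*x*y*z^2 + x^2*z + y^2*z + z^3 + 4*x*y - 3*z
next, trace(a b a^-1 b a) = trace(b a^2 b) trace(a) - trace(b a^2 b a) = x^2*y*z - x^3 - x*y^2 - x*z^2 + y*z + 3*x
trace(b^-2 a b a^-1 b a) = trace(b^-1 a b a^-1 b a) trace(b) - trace(b^-1 a b a^-1 b a b) = x^2*y^3*z - x^3*y^2 - x*y^4 - 2*x*y^2*z^2 + y^3*z + y*z^3 + x^3 + 5*x*y^2 + x*z^2 - 4*y*z - 3*x
trace(b a^-1 b^-2 a b a^-1) = trace(b^-2 a b a^-1 b) trace(a) - trace(b^-2 a b a^-1 b a) = -x^2*y^3*z + x^3*y^2 + x*y^4 + 2*x*y^2*z^2 - x^2*y*z - y^3*z - y*z^3 - 4*x*y^2 + 4*y*z + x
trace(b^2) = trace(b) trace(b) - trace(1) = y^2 - 2
and trace(b a b^2) = trace(b) trace(a b^2) - trace(a b) = y^2*z - x*y - z
trace(a b^2 a^-1 b) = trace(b a b^2) trace(a) - trace(b a b^2 a) = x*y^2*z - x^2*y - y*z^2 + y
trace(a b^2 a^-1 b^-1) = trace(a b^2 a^-1) trace(b) - trace(a b^2 a^-1 b) = -x*y^2*z + x^2*y + y^3 + y*z^2 - 3*y
next, trace(b a^-1 b^-2 a b) = trace(a b^2 a^-1 b^-1) trace(b) - trace(a b^2 a^-1) = -x*y^3*z + x^2*y^2 + y^4 + y^2*z^2 - 4*y^2 + 2
next, trace(b a^-2 b a^-1 b^-2 a) = trace(b a^-1 b^-2 a b a^-1) trace(a) - trace(b a^-1 b^-2 a b) = -x^3*y^3*z + x^4*y^2 + x^2*y^4 + 2*x^2*y^2*z^2 - x^3*y*z - x*y*z^3 - 5*x^2*y^2 - y^4 - y^2*z^2 + 4*x*y*z + x^2 + 4*y^2 - 2
and trace(b^-1 a^-1 b a^-2 b a^-1 b^-1) = trace(b a^-2 b a^-1 b^-2) trace(a) - trace(b a^-2 b a^-1 b^-2 a) = x^3*y^3*z - x^4*y^2 - x^2*y^4 - 2*x^2*y^2*z^2 + 2*x^3*y*z + x*y*z^3 + 4*x^2*y^2 - x^2*z^2 + y^4 + y^2*z^2 - 4*x*y*z - 4*y^2 + 2
trace(a^-1 b a^-1) = trace(a^-1 b) trace(a) - trace(a^-1 b a) = x^2*y - x*z - y
trace(a^-2 b a^-1) = trace(a^-1 b a^-1) trace(a) - trace(a^-1 b) = x^3*y - x^2*z - 2*x*y + z
next, trace(b a^-1 b) = trace(b^2) trace(a) - trace(b^2 a) = x*y^2 - y*z - x
and trace(b^3) = trace(b) trace(b^2) - trace(b) = y^3 - 3*y
and trace(a b^3 a) = trace(a) trace(b^3 a) - trace(b^3) = x*y^2*z - x^2*y - y^3 - x*z + 3*y
trace(a b^3 a b) = trace(b) trace(a b a b^2) - trace(a b a b) = y^2*z^2 - x*y*z - y^2 - z^2 + 2
next, trace(b^2 a b^-1 a b) = trace(a b^3 a) trace(b) - trace(a b^3 a b) = x*y^3*z - x^2*y^2 - y^4 - y^2*z^2 + 4*y^2 + z^2 - 2
trace(a b a b^2 a) = trace(a) trace(b a b^2 a) - trace(b a b^2) = x*y*z^2 - x^2*z - y^2*z + z
trace(a b a b^2 a b) = trace(b) trace(a b a b a b) - trace(a b a b a) = y*z^3 - x*z^2 - 2*y*z + x
trace(b^2 a b^-1 a b a) = trace(a b a b^2 a) trace(b) - trace(a b a b^2 a b) = x*y^2*z^2 - x^2*y*z - y^3*z - y*z^3 + x*z^2 + 3*y*z - x
trace(b a b^-1 a b a^-1 b) = trace(b^2 a b^-1 a b) trace(a) - trace(b^2 a b^-1 a b a) = x^2*y^3*z - x^3*y^2 - x*y^4 - 2*x*y^2*z^2 + x^2*y*z + y^3*z + y*z^3 + 4*x*y^2 - 3*y*z - x
and trace(a b a^2) = trace(a) trace(b a^2) - trace(b a) = x^2*z - x*y - z
and trace(a b^2 a b a) = trace(b) trace(a b a^2 b) - trace(a b a^2) = x*y*z^2 - x^2*z - y^2*z + z
trace(b a b a b^-1 a b) = trace(a b^2 a b a) trace(b) - trace(a b^2 a b a b) = x*y^2*z^2 - x^2*y*z - y^3*z - y*z^3 + x*z^2 + 3*y*z - x
trace(a b a b a b a) = trace(a) trace(b a b a b a) - trace(b a b a b) = x*z^3 - y*z^2 - 2*x*z + y
and trace(a b a b a b a b) = trace(a b a b a b) trace(a b) - trace(b a b a)   [split at repeated a] = z^4 - 4*z^2 + 2
next, trace(b a b a b^-1 a b a) = trace(a b a b a b a) trace(b) - trace(a b a b a b a b) = x*y*z^3 - y^2*z^2 - z^4 - 2*x*y*z + y^2 + 4*z^2 - 2
trace(b a b^-1 a b a^-1 b a) = trace(b a b a b^-1 a b) trace(a) - trace(b a b a b^-1 a b a) = x^2*y^2*z^2 - x^3*y*z - x*y^3*z - 2*x*y*z^3 + x^2*z^2 + y^2*z^2 + z^4 + 5*x*y*z - x^2 - y^2 - 4*z^2 + 2
and trace(b^-1 a b a^-1 b a^-1 b a) = trace(b a b^-1 a b a^-1 b) trace(a) - trace(b a b^-1 a b a^-1 b a) = x^3*y^3*z - x^4*y^2 - x^2*y^4 - 3*x^2*y^2*z^2 + 2*x^3*y*z + 2*x*y^3*z + 3*x*y*z^3 + 4*x^2*y^2 - x^2*z^2 - y^2*z^2 - z^4 - 8*x*y*z + y^2 + 4*z^2 - 2
trace(b a^-1 b^-1 a b a^-1 b a^-1) = trace(b^-1 a b a^-1 b a^-1 b) trace(a) - trace(b^-1 a b a^-1 b a^-1 b a) = -x^3*y^3*z + x^4*y^2 + x^2*y^4 + 3*x^2*y^2*z^2 - 2*x^3*y*z - 2*x*y^3*z - 3*x*y*z^3 - 3*x^2*y^2 + x^2*z^2 + y^2*z^2 + z^4 + 7*x*y*z - x^2 - y^2 - 4*z^2 + 2
trace(b a^-1 b^-1 a b a^-1 b) = trace(b^-1 a b a^-1 b^2) trace(a) - trace(b^-1 a b a^-1 b^2 a) = -x^2*y^3*z + x^3*y^2 + x*y^4 + 2*x*y^2*z^2 - y^3*z - y*z^3 - x^3 - 4*x*y^2 - x*z^2 + 3*y*z + 3*x
and trace(a^-1 b a^-2 b a^-1 b^-1 a b) = trace(b a^-1 b^-1 a b a^-1 b a^-1) trace(a) - trace(b a^-1 b^-1 a b a^-1 b) = -x^4*y^3*z + x^5*y^2 + x^3*y^4 + 3*x^3*y^2*z^2 - 2*x^4*y*z - x^2*y^3*z - 3*x^2*y*z^3 - 4*x^3*y^2 + x^3*z^2 - x*y^4 - x*y^2*z^2 + x*z^4 + 7*x^2*y*z + y^3*z + y*z^3 + 3*x*y^2 - 3*x*z^2 - 3*y*z - x
trace(b^-1 a^-1 b a^-2 b a^-1 b^-1 a) = trace(a^-1 b a^-2 b a^-1 b^-1 a) trace(b) - trace(a^-1 b a^-2 b a^-1 b^-1 a b) = x^4*y^3*z - x^5*y^2 - x^3*y^4 - 3*x^3*y^2*z^2 + 2*x^4*y*z + x^2*y^3*z + 3*x^2*y*z^3 + 5*x^3*y^2 - x^3*z^2 + x*y^4 + x*y^2*z^2 - x*z^4 - 8*x^2*y*z - y^3*z - y*z^3 - 5*x*y^2 + 3*x*z^2 + 4*y*z + x
trace(a^-1 b a^-2 b a^-1 b^-1 a^-1 b^-1) = trace(b^-1 a^-1 b a^-2 b a^-1 b^-1) trace(a) - trace(b^-1 a^-1 b a^-2 b a^-1 b^-1 a) = x^3*y^2*z^2 - x^2*y^3*z - 2*x^2*y*z^3 - x^3*y^2 + x*z^4 + 4*x^2*y*z + y^3*z + y*z^3 + x*y^2 - 3*x*z^2 - 4*y*z + x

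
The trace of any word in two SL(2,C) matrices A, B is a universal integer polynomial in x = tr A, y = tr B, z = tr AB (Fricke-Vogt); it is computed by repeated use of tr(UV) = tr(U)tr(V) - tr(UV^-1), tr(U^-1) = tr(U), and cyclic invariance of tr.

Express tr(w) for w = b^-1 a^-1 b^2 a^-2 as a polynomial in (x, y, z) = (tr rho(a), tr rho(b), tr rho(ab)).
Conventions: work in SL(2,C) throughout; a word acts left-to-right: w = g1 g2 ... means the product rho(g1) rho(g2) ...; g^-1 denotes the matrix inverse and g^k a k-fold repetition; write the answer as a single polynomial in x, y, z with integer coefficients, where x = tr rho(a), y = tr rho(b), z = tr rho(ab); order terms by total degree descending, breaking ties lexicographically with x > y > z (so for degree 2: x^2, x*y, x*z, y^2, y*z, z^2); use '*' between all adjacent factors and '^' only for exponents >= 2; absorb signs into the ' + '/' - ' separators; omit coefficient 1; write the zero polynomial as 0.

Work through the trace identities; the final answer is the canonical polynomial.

trace(a^-1 b) = trace(b) * trace(a) - trace(b a) = x*y - z
trace(b^2) = trace(b) * trace(b) - trace(1) = y^2 - 2
trace(a b^2) = trace(b) * trace(a b) - trace(a) = y*z - x
reduce: trace(b^2 a b) = trace(b) * trace(a b^2) - trace(a b) = y^2*z - x*y - z
trace(a b a b) = trace(a b) * trace(a b) - trace(1)   [split at repeated a] = z^2 - 2
reduce: trace(a b a) = trace(a) * trace(b a) - trace(b) = x*z - y
trace(b^2 a b a) = trace(b) * trace(a b a b) - trace(a b a) = y*z^2 - x*z - y
trace(a^-1 b^2 a b) = trace(b^2 a b) * trace(a) - trace(b^2 a b a) = x*y^2*z - x^2*y - y*z^2 + y
so trace(b^-1 a^-1 b^2 a) = trace(a^-1 b^2 a) * trace(b) - trace(a^-1 b^2 a b) = -x*y^2*z + x^2*y + y^3 + y*z^2 - 3*y
reduce: trace(a^-1 b^-1 a^-1 b^2) = trace(b^-1 a^-1 b^2) * trace(a) - trace(b^-1 a^-1 b^2 a) = x*y^2*z - y^3 - y*z^2 - x*z + 3*y
trace(b^-1 a^-1 b^2 a^-2) = trace(a^-1 b^-1 a^-1 b^2) * trace(a) - trace(a^-1 b^-1 a^-1 b^2 a) = x^2*y^2*z - x*y^3 - x*y*z^2 - x^2*z + 2*x*y + z

x^2*y^2*z - x*y^3 - x*y*z^2 - x^2*z + 2*x*y + z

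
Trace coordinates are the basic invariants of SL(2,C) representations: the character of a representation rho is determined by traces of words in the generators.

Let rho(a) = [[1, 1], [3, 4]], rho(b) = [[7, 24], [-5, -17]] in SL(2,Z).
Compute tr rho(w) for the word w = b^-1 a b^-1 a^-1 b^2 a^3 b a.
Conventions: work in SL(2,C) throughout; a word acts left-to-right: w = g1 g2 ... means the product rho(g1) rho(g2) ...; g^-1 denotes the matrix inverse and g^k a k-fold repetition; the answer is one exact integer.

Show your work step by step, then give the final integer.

rho(b^-1) = [[-17, -24], [5, 7]]
... * rho(a) = [[1, 1], [3, 4]]  ->  [[-89, -113], [26, 33]]
... * rho(b^-1) = [[-17, -24], [5, 7]]  ->  [[948, 1345], [-277, -393]]
... * rho(a^-1) = [[4, -1], [-3, 1]]  ->  [[-243, 397], [71, -116]]
... * rho(b) = [[7, 24], [-5, -17]]  ->  [[-3686, -12581], [1077, 3676]]
... * rho(b) = [[7, 24], [-5, -17]]  ->  [[37103, 125413], [-10841, -36644]]
... * rho(a) = [[1, 1], [3, 4]]  ->  [[413342, 538755], [-120773, -157417]]
... * rho(a) = [[1, 1], [3, 4]]  ->  [[2029607, 2568362], [-593024, -750441]]
... * rho(a) = [[1, 1], [3, 4]]  ->  [[9734693, 12303055], [-2844347, -3594788]]
... * rho(b) = [[7, 24], [-5, -17]]  ->  [[6627576, 24480697], [-1936489, -7152932]]
... * rho(a) = [[1, 1], [3, 4]]  ->  [[80069667, 104550364], [-23395285, -30548217]]
tr = 80069667 + -30548217 = 49521450

49521450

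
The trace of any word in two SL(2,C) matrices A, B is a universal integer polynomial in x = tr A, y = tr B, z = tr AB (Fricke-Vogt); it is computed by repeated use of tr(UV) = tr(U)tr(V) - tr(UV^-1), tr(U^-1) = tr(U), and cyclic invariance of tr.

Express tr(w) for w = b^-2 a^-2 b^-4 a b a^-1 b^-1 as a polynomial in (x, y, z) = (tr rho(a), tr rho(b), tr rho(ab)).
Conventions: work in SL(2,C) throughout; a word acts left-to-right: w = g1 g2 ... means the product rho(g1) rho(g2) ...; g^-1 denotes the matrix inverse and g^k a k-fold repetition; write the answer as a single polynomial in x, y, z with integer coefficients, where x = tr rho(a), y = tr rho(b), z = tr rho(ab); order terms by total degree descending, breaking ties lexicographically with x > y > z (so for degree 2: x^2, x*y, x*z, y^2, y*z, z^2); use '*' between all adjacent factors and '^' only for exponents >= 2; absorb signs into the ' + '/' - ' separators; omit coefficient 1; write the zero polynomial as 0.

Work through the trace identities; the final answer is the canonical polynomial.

-x^2*y^6*z^2 + 2*x^3*y^5*z + 2*x*y^7*z + x*y^5*z^3 - x^4*y^4 - 2*x^2*y^6 + 2*x^2*y^4*z^2 - y^8 - y^6*z^2 - 5*x^3*y^3*z - 11*x*y^5*z - 3*x*y^3*z^3 + 2*x^4*y^2 + 10*x^2*y^4 + 8*y^6 + 5*y^4*z^2 + 2*x^3*y*z + 16*x*y^3*z + 2*x*y*z^3 - 11*x^2*y^2 - 20*y^4 - 6*y^2*z^2 - 6*x*y*z + 16*y^2 + z^2 - 2

trace(b a b) = trace(b)*trace(a b) - trace(a) = y*z - x
trace(b a b a) = trace(a b)*trace(a b) - trace(1) = z^2 - 2
trace(a b a^-1 b) = trace(b a b)*trace(a) - trace(b a b a) = x*y*z - x^2 - z^2 + 2
trace(b^-1 a b a^-1) = trace(a b a^-1)*trace(b) - trace(a b a^-1 b) = -x*y*z + x^2 + y^2 + z^2 - 2
trace(a b a^-2 b^-1) = trace(b^-1 a b a^-1)*trace(a) - trace(b^-1 a b) = -x^2*y*z + x^3 + x*y^2 + x*z^2 - 3*x
trace(b a^-1) = trace(b)*trace(a) - trace(b a) = x*y - z
trace(a^-1 b^-2 a b a^-1) = trace(a b a^-2 b^-1)*trace(b) - trace(a b a^-2) = -x^2*y^2*z + x^3*y + x*y^3 + x*y*z^2 - 4*x*y + z
trace(b^2) = trace(b)*trace(b) - trace(1) = y^2 - 2
trace(a b^2 a) = trace(a)*trace(b^2 a) - trace(b^2) = x*y*z - x^2 - y^2 + 2
trace(a b a) = trace(a)*trace(b a) - trace(b) = x*z - y
trace(a b^2 a b) = trace(b)*trace(a b a b) - trace(a b a) = y*z^2 - x*z - y
trace(b a b^-1 a b) = trace(a b^2 a)*trace(b) - trace(a b^2 a b) = x*y^2*z - x^2*y - y^3 - y*z^2 + x*z + 3*y
trace(a b a b a) = trace(a)*trace(b a b a) - trace(b a b) = x*z^2 - y*z - x
trace(a b a b a b) = trace(b a b a)*trace(b a) - trace(a b) = z^3 - 3*z
trace(b a b^-1 a b a) = trace(a b a b a)*trace(b) - trace(a b a b a b) = x*y*z^2 - y^2*z - z^3 - x*y + 3*z
trace(b^-1 a b a^-1 b a) = trace(b a b^-1 a b)*trace(a) - trace(b a b^-1 a b a) = x^2*y^2*z - x^3*y - x*y^3 - 2*x*y*z^2 + x^2*z + y^2*z + z^3 + 4*x*y - 3*z
trace(a b a^-1 b a^-1 b^-1) = trace(b^-1 a b a^-1 b)*trace(a) - trace(b^-1 a b a^-1 b a) = -x^2*y^2*z + x^3*y + x*y^3 + 2*x*y*z^2 - x^2*z - y^2*z - z^3 - 3*x*y + 3*z
trace(b a^-1 b) = trace(b^2)*trace(a) - trace(b^2 a) = x*y^2 - y*z - x
trace(a^-1 b^-2 a b a^-1 b) = trace(a b a^-1 b a^-1 b^-1)*trace(b) - trace(a b a^-1 b a^-1) = -x^2*y^3*z + x^3*y^2 + x*y^4 + 2*x*y^2*z^2 - x^2*y*z - y^3*z - y*z^3 - 4*x*y^2 + 4*y*z + x
trace(b^-2 a b a^-1 b^-1 a^-1) = trace(a^-1 b^-2 a b a^-1)*trace(b) - trace(a^-1 b^-2 a b a^-1 b) = -x*y^2*z^2 + x^2*y*z + y^3*z + y*z^3 - 3*y*z - x
trace(b^-1 a b a^-1 b^-1 a^-1) = trace(a^-1 b^-1 a b a^-1)*trace(b) - trace(a^-1 b^-1 a b a^-1 b) = -x*y*z^2 + x^2*z + y^2*z + z^3 - 3*z
trace(b^-3 a b a^-1 b^-1 a^-1) = trace(b^-2 a b a^-1 b^-1 a^-1)*trace(b) - trace(b^-2 a b a^-1 b^-1 a^-1 b) = -x*y^3*z^2 + x^2*y^2*z + y^4*z + y^2*z^3 + x*y*z^2 - x^2*z - 4*y^2*z - z^3 - x*y + 3*z
trace(a^-1 b^-4 a b a^-1 b^-1) = trace(b^-3 a b a^-1 b^-1 a^-1)*trace(b) - trace(b^-3 a b a^-1 b^-1 a^-1 b) = -x*y^4*z^2 + x^2*y^3*z + y^5*z + y^3*z^3 + 2*x*y^2*z^2 - 2*x^2*y*z - 5*y^3*z - 2*y*z^3 - x*y^2 + 6*y*z + x
trace(a b a^-2 b^-3) = trace(a b a^-2 b^-2)*trace(b) - trace(a b a^-2 b^-1) = -x^2*y^3*z + x^3*y^2 + x*y^4 + x*y^2*z^2 + x^2*y*z - x^3 - 5*x*y^2 - x*z^2 + y*z + 3*x
trace(a^-1 b^-4 a b a^-1) = trace(a b a^-2 b^-3)*trace(b) - trace(a b a^-2 b^-2) = -x^2*y^4*z + x^3*y^3 + x*y^5 + x*y^3*z^2 + 2*x^2*y^2*z - 2*x^3*y - 6*x*y^3 - 2*x*y*z^2 + y^2*z + 7*x*y - z
trace(b^-4 a b a^-1 b^-2 a^-1) = trace(a^-1 b^-4 a b a^-1 b^-1)*trace(b) - trace(a^-1 b^-4 a b a^-1) = -x*y^5*z^2 + 2*x^2*y^4*z + y^6*z + y^4*z^3 - x^3*y^3 - x*y^5 + x*y^3*z^2 - 4*x^2*y^2*z - 5*y^4*z - 2*y^2*z^3 + 2*x^3*y + 5*x*y^3 + 2*x*y*z^2 + 5*y^2*z - 6*x*y + z
trace(b^-2 a b^-1) = trace(a b^-2)*trace(b) - trace(a b^-1) = x*y^3 - y^2*z - 2*x*y + z
trace(a b^-4) = trace(b^-2 a b^-1)*trace(b) - trace(b^-2 a) = x*y^4 - y^3*z - 3*x*y^2 + 2*y*z + x
trace(b^-5 a) = trace(a b^-4)*trace(b) - trace(a b^-3) = x*y^5 - y^4*z - 4*x*y^3 + 3*y^2*z + 3*x*y - z
trace(a b a b^-1) = trace(a b a)*trace(b) - trace(a b a b) = x*y*z - y^2 - z^2 + 2
trace(b^-2 a b a) = trace(a b a b^-1)*trace(b) - trace(a b a) = x*y^2*z - y^3 - y*z^2 - x*z + 3*y
trace(b^-2 a b a b^-1) = trace(b^-2 a b a)*trace(b) - trace(b^-2 a b a b) = x*y^3*z - y^4 - y^2*z^2 - 2*x*y*z + 4*y^2 + z^2 - 2
trace(a b a b^-4) = trace(b^-2 a b a b^-1)*trace(b) - trace(b^-2 a b a) = x*y^4*z - y^5 - y^3*z^2 - 3*x*y^2*z + 5*y^3 + 2*y*z^2 + x*z - 5*y
trace(b^-2 a b a b^-3) = trace(a b a b^-4)*trace(b) - trace(a b a b^-3) = x*y^5*z - y^6 - y^4*z^2 - 4*x*y^3*z + 6*y^4 + 3*y^2*z^2 + 3*x*y*z - 9*y^2 - z^2 + 2
trace(b^-6 a b a) = trace(b^-2 a b a b^-3)*trace(b) - trace(b^-2 a b a b^-2) = x*y^6*z - y^7 - y^5*z^2 - 5*x*y^4*z + 7*y^5 + 4*y^3*z^2 + 6*x*y^2*z - 14*y^3 - 3*y*z^2 - x*z + 7*y
trace(b^-4 a b a^-1 b^-2) = trace(b^-6 a b)*trace(a) - trace(b^-6 a b a) = -x*y^6*z + x^2*y^5 + y^7 + y^5*z^2 + 4*x*y^4*z - 4*x^2*y^3 - 7*y^5 - 4*y^3*z^2 - 3*x*y^2*z + 3*x^2*y + 14*y^3 + 3*y*z^2 - 7*y
trace(b^-1 a^-2 b^-4 a b a^-1 b^-1) = trace(b^-4 a b a^-1 b^-2 a^-1)*trace(a) - trace(b^-4 a b a^-1 b^-2) = -x^2*y^5*z^2 + 2*x^3*y^4*z + 2*x*y^6*z + x*y^4*z^3 - x^4*y^3 - 2*x^2*y^5 + x^2*y^3*z^2 - y^7 - y^5*z^2 - 4*x^3*y^2*z - 9*x*y^4*z - 2*x*y^2*z^3 + 2*x^4*y + 9*x^2*y^3 + 2*x^2*y*z^2 + 7*y^5 + 4*y^3*z^2 + 8*x*y^2*z - 9*x^2*y - 14*y^3 - 3*y*z^2 + x*z + 7*y
trace(b^-4 a b a^-1 b^-1) = trace(b^-5 a b)*trace(a) - trace(b^-5 a b a) = -x*y^5*z + x^2*y^4 + y^6 + y^4*z^2 + 3*x*y^3*z - 3*x^2*y^2 - 6*y^4 - 3*y^2*z^2 - x*y*z + x^2 + 9*y^2 + z^2 - 2
trace(b^-1 a^-2 b^-4 a b a^-1) = trace(a^-1 b^-4 a b a^-1 b^-1)*trace(a) - trace(a^-1 b^-4 a b a^-1 b^-1 a) = -x^2*y^4*z^2 + x^3*y^3*z + 2*x*y^5*z + x*y^3*z^3 - x^2*y^4 + 2*x^2*y^2*z^2 - y^6 - y^4*z^2 - 2*x^3*y*z - 8*x*y^3*z - 2*x*y*z^3 + 2*x^2*y^2 + 6*y^4 + 3*y^2*z^2 + 7*x*y*z - 9*y^2 - z^2 + 2
trace(b^-2 a^-2 b^-4 a b a^-1 b^-1) = trace(b^-1 a^-2 b^-4 a b a^-1 b^-1)*trace(b) - trace(b^-1 a^-2 b^-4 a b a^-1) = -x^2*y^6*z^2 + 2*x^3*y^5*z + 2*x*y^7*z + x*y^5*z^3 - x^4*y^4 - 2*x^2*y^6 + 2*x^2*y^4*z^2 - y^8 - y^6*z^2 - 5*x^3*y^3*z - 11*x*y^5*z - 3*x*y^3*z^3 + 2*x^4*y^2 + 10*x^2*y^4 + 8*y^6 + 5*y^4*z^2 + 2*x^3*y*z + 16*x*y^3*z + 2*x*y*z^3 - 11*x^2*y^2 - 20*y^4 - 6*y^2*z^2 - 6*x*y*z + 16*y^2 + z^2 - 2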